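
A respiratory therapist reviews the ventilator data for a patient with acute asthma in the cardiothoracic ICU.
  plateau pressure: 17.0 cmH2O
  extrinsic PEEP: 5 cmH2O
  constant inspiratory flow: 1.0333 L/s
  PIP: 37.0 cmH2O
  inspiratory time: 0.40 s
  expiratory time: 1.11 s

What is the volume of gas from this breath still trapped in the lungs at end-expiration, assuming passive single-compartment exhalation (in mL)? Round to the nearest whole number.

Vt = flow × Ti = 1.0333 L/s × 0.40 s × 1000 mL/L = 413.32 mL.
R = (PIP − Pplat)/V̇ = (37.0 − 17.0) / 1.0333 = 20.0/1.0333 = 19.355 cmH2O·s/L.
C = Vt/(Pplat − PEEP) = 413.32 / (17.0 − 5) = 413.32/12.0 = 34.443 mL/cmH2O.
τ = R × C = 19.355 × 0.03444 L/cmH2O = 0.6666 s.
Fraction remaining = e^(−Te/τ) = e^(−1.11/0.6666) = 0.1892.
Trapped volume = 413.32 × 0.1892 = 78.2 mL.

78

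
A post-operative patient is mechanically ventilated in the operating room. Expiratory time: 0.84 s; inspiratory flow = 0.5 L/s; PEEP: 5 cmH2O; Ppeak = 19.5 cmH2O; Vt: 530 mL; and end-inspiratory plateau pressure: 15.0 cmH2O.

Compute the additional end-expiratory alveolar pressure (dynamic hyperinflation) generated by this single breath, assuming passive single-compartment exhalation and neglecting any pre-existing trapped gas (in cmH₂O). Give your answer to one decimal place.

R = (PIP − Pplat)/V̇ = (19.5 − 15.0) / 0.5 = 4.5/0.5 = 9.0 cmH2O·s/L.
C = Vt/(Pplat − PEEP) = 530.0 / (15.0 − 5) = 530.0/10.0 = 53.0 mL/cmH2O.
τ = R × C = 9.0 × 0.053 L/cmH2O = 0.477 s.
Fraction remaining = e^(−Te/τ) = e^(−0.84/0.477) = 0.1719; trapped volume = 530.0 × 0.1719 = 91.107 mL.
Additional alveolar pressure from trapping ≈ V_trapped / C = 91.107 / 53.0 = 1.719 cmH2O.

1.7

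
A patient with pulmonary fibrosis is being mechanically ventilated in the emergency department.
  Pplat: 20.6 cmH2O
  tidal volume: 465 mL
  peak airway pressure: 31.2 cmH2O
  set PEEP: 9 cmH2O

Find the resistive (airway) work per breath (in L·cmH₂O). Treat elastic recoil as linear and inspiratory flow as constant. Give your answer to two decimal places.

With constant inspiratory flow the resistive pressure is constant at PIP − Pplat = 31.2 − 20.6 = 10.6 cmH2O, so resistive work = 10.6 × 0.465 = 4.929 L·cmH2O.

4.93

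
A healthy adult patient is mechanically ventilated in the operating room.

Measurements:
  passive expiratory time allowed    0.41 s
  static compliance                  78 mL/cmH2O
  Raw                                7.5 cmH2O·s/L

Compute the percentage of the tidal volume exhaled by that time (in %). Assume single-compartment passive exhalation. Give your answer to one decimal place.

50.4

τ = R × C = 7.5 × 78 mL/cmH2O = 7.5 × 0.078 L/cmH2O = 0.585 s.
Passive exhalation: V(t)/V₀ = e^(−t/τ) = e^(−0.41/0.585) = 0.4962.
Fraction exhaled = 1 − 0.4962 = 0.5038 → 50.38%.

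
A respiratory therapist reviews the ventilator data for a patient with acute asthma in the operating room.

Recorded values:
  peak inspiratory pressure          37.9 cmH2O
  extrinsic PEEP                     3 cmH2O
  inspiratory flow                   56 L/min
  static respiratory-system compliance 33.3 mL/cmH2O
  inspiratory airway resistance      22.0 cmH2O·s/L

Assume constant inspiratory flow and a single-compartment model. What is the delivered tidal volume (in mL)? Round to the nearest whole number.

478

Flow: 56 L/min ÷ 60 = 0.9333 L/s.
Equation of motion (constant flow): PIP = Vt/C + R·V̇ + PEEP.
Vt/C = PIP − R·V̇ − PEEP = 37.9 − 20.533 − 3 = 14.367 cmH2O.
Vt = C × 14.367 = 33.3 × 14.367 = 478.42 mL.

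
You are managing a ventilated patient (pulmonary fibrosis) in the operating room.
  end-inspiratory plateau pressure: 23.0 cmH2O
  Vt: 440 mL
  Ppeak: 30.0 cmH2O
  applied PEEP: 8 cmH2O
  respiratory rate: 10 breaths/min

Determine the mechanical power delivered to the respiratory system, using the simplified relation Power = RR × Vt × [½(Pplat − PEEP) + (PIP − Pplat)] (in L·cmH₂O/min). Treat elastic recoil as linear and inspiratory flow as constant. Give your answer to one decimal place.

63.8

Per-breath work = Vt × [½(Pplat−PEEP) + (PIP−Pplat)] = 0.440 × [0.5×15.0 + 7.0] = 0.440 × 14.5 = 6.38 L·cmH2O.
Power = 10 × 6.38 = 63.8 L·cmH2O/min.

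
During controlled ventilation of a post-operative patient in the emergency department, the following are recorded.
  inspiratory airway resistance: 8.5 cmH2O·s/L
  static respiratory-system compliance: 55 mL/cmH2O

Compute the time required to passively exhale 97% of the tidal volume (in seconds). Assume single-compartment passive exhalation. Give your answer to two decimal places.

τ = R × C = 8.5 × 55 mL/cmH2O = 8.5 × 0.055 L/cmH2O = 0.4675 s.
Exhaled fraction f = 1 − e^(−t/τ) → t = −τ·ln(1 − f) = −0.4675·ln(0.03) = 1.639 s.

1.64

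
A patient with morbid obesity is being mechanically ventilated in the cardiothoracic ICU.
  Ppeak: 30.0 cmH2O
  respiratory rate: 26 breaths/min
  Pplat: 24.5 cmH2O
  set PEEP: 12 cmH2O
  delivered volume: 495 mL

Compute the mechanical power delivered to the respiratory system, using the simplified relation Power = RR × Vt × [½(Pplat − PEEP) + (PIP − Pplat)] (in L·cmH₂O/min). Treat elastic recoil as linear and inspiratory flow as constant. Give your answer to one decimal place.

151.2

Per-breath work = Vt × [½(Pplat−PEEP) + (PIP−Pplat)] = 0.495 × [0.5×12.5 + 5.5] = 0.495 × 11.75 = 5.816 L·cmH2O.
Power = 26 × 5.816 = 151.22 L·cmH2O/min.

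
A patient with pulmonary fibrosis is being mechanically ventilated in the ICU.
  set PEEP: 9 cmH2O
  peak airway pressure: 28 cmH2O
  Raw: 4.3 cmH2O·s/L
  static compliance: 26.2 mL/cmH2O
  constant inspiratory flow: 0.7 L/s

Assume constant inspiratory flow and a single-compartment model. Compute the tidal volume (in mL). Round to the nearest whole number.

Equation of motion (constant flow): PIP = Vt/C + R·V̇ + PEEP.
Vt/C = PIP − R·V̇ − PEEP = 28 − 3.01 − 9 = 15.99 cmH2O.
Vt = C × 15.99 = 26.2 × 15.99 = 418.94 mL.

419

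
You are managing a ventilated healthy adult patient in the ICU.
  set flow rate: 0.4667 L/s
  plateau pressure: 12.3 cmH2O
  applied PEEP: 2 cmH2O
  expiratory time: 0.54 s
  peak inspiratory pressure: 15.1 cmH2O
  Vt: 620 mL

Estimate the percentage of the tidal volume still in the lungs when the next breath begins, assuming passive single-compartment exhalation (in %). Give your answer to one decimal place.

R = (PIP − Pplat)/V̇ = (15.1 − 12.3) / 0.4667 = 2.8/0.4667 = 6.0 cmH2O·s/L.
C = Vt/(Pplat − PEEP) = 620.0 / (12.3 − 2) = 620.0/10.3 = 60.194 mL/cmH2O.
τ = R × C = 6.0 × 0.06019 L/cmH2O = 0.3611 s.
Fraction remaining at end-expiration = e^(−Te/τ) = e^(−0.54/0.3611) = 0.2242 → 22.42%.

22.4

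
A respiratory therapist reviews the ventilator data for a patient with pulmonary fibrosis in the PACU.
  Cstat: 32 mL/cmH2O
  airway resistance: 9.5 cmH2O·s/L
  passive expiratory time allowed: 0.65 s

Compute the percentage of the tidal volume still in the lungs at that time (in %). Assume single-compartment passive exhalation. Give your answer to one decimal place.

11.8

τ = R × C = 9.5 × 32 mL/cmH2O = 9.5 × 0.032 L/cmH2O = 0.304 s.
Passive exhalation: V(t)/V₀ = e^(−t/τ) = e^(−0.65/0.304) = 0.1179.
Fraction remaining = 0.1179 → 11.79%.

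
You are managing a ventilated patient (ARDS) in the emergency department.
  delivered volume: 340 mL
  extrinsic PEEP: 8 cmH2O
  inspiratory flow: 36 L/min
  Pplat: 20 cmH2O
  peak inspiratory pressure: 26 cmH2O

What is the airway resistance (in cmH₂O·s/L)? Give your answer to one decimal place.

10.0

Flow: 36 L/min ÷ 60 = 0.6 L/s.
Raw = (PIP − Pplat) / flow = (26 − 20) / 0.6 = 6.0 / 0.6 = 10.0 cmH2O·s/L.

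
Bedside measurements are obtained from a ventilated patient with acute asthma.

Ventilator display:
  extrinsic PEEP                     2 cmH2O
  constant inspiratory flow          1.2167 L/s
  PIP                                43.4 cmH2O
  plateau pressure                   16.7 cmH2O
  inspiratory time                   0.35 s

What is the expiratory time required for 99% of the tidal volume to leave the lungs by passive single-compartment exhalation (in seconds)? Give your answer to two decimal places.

2.93

Vt = flow × Ti = 1.2167 L/s × 0.35 s × 1000 mL/L = 425.85 mL.
R = (PIP − Pplat)/V̇ = (43.4 − 16.7) / 1.2167 = 26.7/1.2167 = 21.945 cmH2O·s/L.
C = Vt/(Pplat − PEEP) = 425.85 / (16.7 − 2) = 425.85/14.7 = 28.969 mL/cmH2O.
τ = R × C = 21.945 × 0.02897 L/cmH2O = 0.6357 s.
t = −τ·ln(1 − 0.99) = −0.6357·ln(0.01) = 2.928 s.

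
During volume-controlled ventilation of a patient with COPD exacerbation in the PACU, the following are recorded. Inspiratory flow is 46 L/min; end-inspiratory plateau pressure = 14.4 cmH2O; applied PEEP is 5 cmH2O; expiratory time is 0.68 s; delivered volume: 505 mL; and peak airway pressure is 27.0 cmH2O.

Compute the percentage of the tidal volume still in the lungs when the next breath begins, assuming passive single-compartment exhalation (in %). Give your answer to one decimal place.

46.3

Flow: 46 L/min ÷ 60 = 0.7667 L/s.
R = (PIP − Pplat)/V̇ = (27.0 − 14.4) / 0.7667 = 12.6/0.7667 = 16.434 cmH2O·s/L.
C = Vt/(Pplat − PEEP) = 505.0 / (14.4 − 5) = 505.0/9.4 = 53.723 mL/cmH2O.
τ = R × C = 16.434 × 0.05372 L/cmH2O = 0.8828 s.
Fraction remaining at end-expiration = e^(−Te/τ) = e^(−0.68/0.8828) = 0.4629 → 46.29%.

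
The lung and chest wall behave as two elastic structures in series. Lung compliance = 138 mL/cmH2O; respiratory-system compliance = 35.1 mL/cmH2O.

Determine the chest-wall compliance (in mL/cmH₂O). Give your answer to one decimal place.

1/Ccw = 1/Crs − 1/CL.
1/Ccw = 1/35.1 − 1/138 = 0.02124.
Ccw = 47.081 mL/cmH2O.

47.1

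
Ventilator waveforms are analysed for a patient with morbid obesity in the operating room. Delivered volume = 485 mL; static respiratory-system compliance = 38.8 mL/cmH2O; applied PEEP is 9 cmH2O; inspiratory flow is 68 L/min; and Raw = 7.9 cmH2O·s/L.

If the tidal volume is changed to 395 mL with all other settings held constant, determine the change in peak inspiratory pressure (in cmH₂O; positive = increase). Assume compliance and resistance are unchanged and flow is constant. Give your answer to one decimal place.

-2.3

PIP = Vt/C + R·V̇ + PEEP (constant-flow equation of motion).
Only the elastic term changes: ΔPIP = ΔVt / C = (395 − 485) / 38.8 = -2.32 cmH2O.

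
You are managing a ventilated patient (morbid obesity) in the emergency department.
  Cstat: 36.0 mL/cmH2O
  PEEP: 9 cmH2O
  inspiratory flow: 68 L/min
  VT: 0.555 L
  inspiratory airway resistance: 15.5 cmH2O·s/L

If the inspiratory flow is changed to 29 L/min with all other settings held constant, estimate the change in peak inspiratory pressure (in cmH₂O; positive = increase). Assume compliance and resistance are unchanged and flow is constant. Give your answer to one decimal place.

-10.1

Flow: 68 L/min ÷ 60 = 1.1333 L/s.
New flow: 29 L/min ÷ 60 = 0.4833 L/s.
PIP = Vt/C + R·V̇ + PEEP (constant-flow equation of motion).
Only the resistive term changes: ΔPIP = R × ΔV̇ = 15.5 × (0.4833 − 1.1333) = 15.5 × -0.65 = -10.075 cmH2O.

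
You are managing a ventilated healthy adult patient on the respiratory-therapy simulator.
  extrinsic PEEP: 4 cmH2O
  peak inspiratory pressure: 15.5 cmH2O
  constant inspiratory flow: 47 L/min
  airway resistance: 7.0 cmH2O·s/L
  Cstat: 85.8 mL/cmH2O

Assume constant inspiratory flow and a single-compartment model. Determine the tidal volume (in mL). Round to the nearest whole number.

Flow: 47 L/min ÷ 60 = 0.7833 L/s.
Equation of motion (constant flow): PIP = Vt/C + R·V̇ + PEEP.
Vt/C = PIP − R·V̇ − PEEP = 15.5 − 5.483 − 4 = 6.017 cmH2O.
Vt = C × 6.017 = 85.8 × 6.017 = 516.26 mL.

516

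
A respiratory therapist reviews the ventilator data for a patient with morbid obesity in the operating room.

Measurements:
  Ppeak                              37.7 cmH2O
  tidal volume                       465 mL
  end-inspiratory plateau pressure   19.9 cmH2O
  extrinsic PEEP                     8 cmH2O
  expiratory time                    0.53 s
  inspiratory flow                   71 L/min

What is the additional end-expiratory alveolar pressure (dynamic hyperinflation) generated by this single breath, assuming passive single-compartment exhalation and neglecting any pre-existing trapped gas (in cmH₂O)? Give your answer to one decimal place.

Flow: 71 L/min ÷ 60 = 1.1833 L/s.
R = (PIP − Pplat)/V̇ = (37.7 − 19.9) / 1.1833 = 17.8/1.1833 = 15.043 cmH2O·s/L.
C = Vt/(Pplat − PEEP) = 465.0 / (19.9 − 8) = 465.0/11.9 = 39.076 mL/cmH2O.
τ = R × C = 15.043 × 0.03908 L/cmH2O = 0.5879 s.
Fraction remaining = e^(−Te/τ) = e^(−0.53/0.5879) = 0.406; trapped volume = 465.0 × 0.406 = 188.79 mL.
Additional alveolar pressure from trapping ≈ V_trapped / C = 188.79 / 39.076 = 4.831 cmH2O.

4.8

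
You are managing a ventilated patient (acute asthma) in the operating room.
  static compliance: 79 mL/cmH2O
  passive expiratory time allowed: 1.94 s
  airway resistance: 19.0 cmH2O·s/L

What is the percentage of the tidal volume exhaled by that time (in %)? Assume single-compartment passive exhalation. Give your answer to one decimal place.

72.5

τ = R × C = 19.0 × 79 mL/cmH2O = 19.0 × 0.079 L/cmH2O = 1.501 s.
Passive exhalation: V(t)/V₀ = e^(−t/τ) = e^(−1.94/1.501) = 0.2746.
Fraction exhaled = 1 − 0.2746 = 0.7254 → 72.54%.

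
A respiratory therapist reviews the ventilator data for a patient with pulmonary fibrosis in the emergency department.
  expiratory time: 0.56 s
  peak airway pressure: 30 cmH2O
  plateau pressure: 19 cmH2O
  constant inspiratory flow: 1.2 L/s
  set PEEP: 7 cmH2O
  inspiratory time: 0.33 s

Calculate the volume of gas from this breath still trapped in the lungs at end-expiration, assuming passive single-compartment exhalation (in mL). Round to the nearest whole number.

62

Vt = flow × Ti = 1.2 L/s × 0.33 s × 1000 mL/L = 396.0 mL.
R = (PIP − Pplat)/V̇ = (30 − 19) / 1.2 = 11.0/1.2 = 9.167 cmH2O·s/L.
C = Vt/(Pplat − PEEP) = 396.0 / (19 − 7) = 396.0/12.0 = 33.0 mL/cmH2O.
τ = R × C = 9.167 × 0.033 L/cmH2O = 0.3025 s.
Fraction remaining = e^(−Te/τ) = e^(−0.56/0.3025) = 0.157.
Trapped volume = 396.0 × 0.157 = 62.172 mL.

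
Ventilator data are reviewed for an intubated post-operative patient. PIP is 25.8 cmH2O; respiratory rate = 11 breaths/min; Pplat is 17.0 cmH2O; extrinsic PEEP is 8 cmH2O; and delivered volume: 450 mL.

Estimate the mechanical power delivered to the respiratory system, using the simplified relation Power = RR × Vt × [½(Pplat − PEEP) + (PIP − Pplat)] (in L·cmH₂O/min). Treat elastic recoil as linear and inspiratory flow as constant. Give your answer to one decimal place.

65.8

Per-breath work = Vt × [½(Pplat−PEEP) + (PIP−Pplat)] = 0.450 × [0.5×9.0 + 8.8] = 0.450 × 13.3 = 5.985 L·cmH2O.
Power = 11 × 5.985 = 65.835 L·cmH2O/min.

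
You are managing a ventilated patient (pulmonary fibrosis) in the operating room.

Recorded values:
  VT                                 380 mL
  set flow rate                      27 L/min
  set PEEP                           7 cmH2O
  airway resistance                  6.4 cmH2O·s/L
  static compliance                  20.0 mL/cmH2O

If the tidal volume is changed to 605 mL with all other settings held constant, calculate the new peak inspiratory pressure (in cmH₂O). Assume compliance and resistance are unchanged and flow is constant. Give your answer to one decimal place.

Flow: 27 L/min ÷ 60 = 0.45 L/s.
PIP = Vt/C + R·V̇ + PEEP (constant-flow equation of motion).
Only the elastic term changes: ΔPIP = ΔVt / C = (605 − 380) / 20.0 = 11.25 cmH2O.
Original PIP = 380/20.0 + 6.4×0.45 + 7 = 28.88 cmH2O; new PIP = 28.88 + (11.25) = 40.13 cmH2O.

40.1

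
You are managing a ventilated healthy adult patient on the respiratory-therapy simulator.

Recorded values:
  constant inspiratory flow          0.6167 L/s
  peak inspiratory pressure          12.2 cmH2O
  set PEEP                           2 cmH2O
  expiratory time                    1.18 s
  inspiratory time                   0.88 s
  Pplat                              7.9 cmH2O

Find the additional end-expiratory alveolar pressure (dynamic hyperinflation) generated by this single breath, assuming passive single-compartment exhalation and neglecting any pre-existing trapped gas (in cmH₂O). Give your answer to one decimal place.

0.9

Vt = flow × Ti = 0.6167 L/s × 0.88 s × 1000 mL/L = 542.7 mL.
R = (PIP − Pplat)/V̇ = (12.2 − 7.9) / 0.6167 = 4.3/0.6167 = 6.973 cmH2O·s/L.
C = Vt/(Pplat − PEEP) = 542.7 / (7.9 − 2) = 542.7/5.9 = 91.983 mL/cmH2O.
τ = R × C = 6.973 × 0.09198 L/cmH2O = 0.6414 s.
Fraction remaining = e^(−Te/τ) = e^(−1.18/0.6414) = 0.1589; trapped volume = 542.7 × 0.1589 = 86.235 mL.
Additional alveolar pressure from trapping ≈ V_trapped / C = 86.235 / 91.983 = 0.9375 cmH2O.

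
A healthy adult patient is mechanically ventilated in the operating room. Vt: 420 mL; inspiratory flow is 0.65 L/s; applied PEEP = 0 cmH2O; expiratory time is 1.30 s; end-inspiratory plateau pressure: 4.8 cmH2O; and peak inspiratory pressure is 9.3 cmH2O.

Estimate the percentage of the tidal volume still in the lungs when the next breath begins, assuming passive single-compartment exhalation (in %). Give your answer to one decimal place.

R = (PIP − Pplat)/V̇ = (9.3 − 4.8) / 0.65 = 4.5/0.65 = 6.923 cmH2O·s/L.
C = Vt/(Pplat − PEEP) = 420.0 / (4.8 − 0) = 420.0/4.8 = 87.5 mL/cmH2O.
τ = R × C = 6.923 × 0.0875 L/cmH2O = 0.6058 s.
Fraction remaining at end-expiration = e^(−Te/τ) = e^(−1.30/0.6058) = 0.117 → 11.7%.

11.7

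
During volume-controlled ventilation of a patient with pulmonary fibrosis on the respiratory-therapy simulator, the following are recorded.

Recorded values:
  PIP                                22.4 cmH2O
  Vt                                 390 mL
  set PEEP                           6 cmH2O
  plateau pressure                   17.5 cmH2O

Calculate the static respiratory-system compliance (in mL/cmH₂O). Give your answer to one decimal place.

Cstat = Vt / (Pplat − PEEP) = 390 / (17.5 − 6) = 390 / 11.5 = 33.913 mL/cmH2O.

33.9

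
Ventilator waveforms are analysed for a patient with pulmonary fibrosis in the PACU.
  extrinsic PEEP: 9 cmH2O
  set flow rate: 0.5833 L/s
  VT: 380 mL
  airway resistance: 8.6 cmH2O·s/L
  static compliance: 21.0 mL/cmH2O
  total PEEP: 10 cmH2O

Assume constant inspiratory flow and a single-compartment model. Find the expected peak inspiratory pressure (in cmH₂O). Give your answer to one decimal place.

33.1

Total PEEP = 10 cmH2O (set 9 + intrinsic 1); this is the baseline alveolar pressure.
Equation of motion (constant flow): PIP = Vt/C + R·V̇ + PEEP.
PIP = 380/21.0 + 8.6×0.5833 + 10 = 18.095 + 5.016 + 10 = 33.111 cmH2O.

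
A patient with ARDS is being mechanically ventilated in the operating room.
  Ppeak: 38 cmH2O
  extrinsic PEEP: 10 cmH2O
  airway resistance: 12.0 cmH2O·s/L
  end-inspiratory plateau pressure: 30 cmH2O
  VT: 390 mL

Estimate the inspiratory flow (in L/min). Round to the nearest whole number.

flow = (PIP − Pplat) / Raw = (38 − 30) / 12.0 = 0.6667 L/s × 60 = 40.002 L/min.

40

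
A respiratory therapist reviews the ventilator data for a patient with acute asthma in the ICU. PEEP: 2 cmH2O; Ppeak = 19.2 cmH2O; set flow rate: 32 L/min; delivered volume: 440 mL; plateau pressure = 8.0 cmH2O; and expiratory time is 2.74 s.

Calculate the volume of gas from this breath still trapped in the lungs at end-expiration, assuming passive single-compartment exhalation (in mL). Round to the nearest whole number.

Flow: 32 L/min ÷ 60 = 0.5333 L/s.
R = (PIP − Pplat)/V̇ = (19.2 − 8.0) / 0.5333 = 11.2/0.5333 = 21.001 cmH2O·s/L.
C = Vt/(Pplat − PEEP) = 440.0 / (8.0 − 2) = 440.0/6.0 = 73.333 mL/cmH2O.
τ = R × C = 21.001 × 0.07333 L/cmH2O = 1.54 s.
Fraction remaining = e^(−Te/τ) = e^(−2.74/1.54) = 0.1688.
Trapped volume = 440.0 × 0.1688 = 74.272 mL.

74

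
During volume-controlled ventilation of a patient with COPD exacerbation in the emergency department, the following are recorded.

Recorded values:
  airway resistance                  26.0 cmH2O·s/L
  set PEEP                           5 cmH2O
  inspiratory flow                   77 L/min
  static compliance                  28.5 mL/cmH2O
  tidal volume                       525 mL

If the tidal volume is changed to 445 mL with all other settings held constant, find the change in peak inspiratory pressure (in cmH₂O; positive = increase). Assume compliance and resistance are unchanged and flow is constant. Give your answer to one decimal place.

PIP = Vt/C + R·V̇ + PEEP (constant-flow equation of motion).
Only the elastic term changes: ΔPIP = ΔVt / C = (445 − 525) / 28.5 = -2.807 cmH2O.

-2.8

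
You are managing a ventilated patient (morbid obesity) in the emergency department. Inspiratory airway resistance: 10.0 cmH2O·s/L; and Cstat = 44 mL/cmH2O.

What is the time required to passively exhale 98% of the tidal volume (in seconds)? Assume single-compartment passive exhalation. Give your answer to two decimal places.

τ = R × C = 10.0 × 44 mL/cmH2O = 10.0 × 0.044 L/cmH2O = 0.44 s.
Exhaled fraction f = 1 − e^(−t/τ) → t = −τ·ln(1 − f) = −0.44·ln(0.02) = 1.721 s.

1.72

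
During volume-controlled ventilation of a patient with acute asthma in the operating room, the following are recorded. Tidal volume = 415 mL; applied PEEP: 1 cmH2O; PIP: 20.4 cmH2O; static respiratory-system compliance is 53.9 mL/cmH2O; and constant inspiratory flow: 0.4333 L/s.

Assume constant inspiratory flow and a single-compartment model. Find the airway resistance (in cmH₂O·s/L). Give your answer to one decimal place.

Equation of motion (constant flow): PIP = Vt/C + R·V̇ + PEEP.
R·V̇ = PIP − Vt/C − PEEP = 20.4 − 415/53.9 − 1 = 20.4 − 7.699 − 1 = 11.701 cmH2O.
R = 11.701 / 0.4333 = 27.004 cmH2O·s/L.

27.0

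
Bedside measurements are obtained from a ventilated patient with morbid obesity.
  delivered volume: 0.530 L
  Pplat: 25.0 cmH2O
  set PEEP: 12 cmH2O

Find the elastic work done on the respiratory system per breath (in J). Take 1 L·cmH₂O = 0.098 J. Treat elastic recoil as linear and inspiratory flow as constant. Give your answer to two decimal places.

Elastic work ≈ ½ × (Pplat − PEEP) × Vt = 0.5 × (25.0 − 12) × 0.530 L = 0.5 × 13.0 × 0.530 = 3.445 L·cmH2O.
× 0.098 J/(L·cmH2O) → 0.3376 J.

0.34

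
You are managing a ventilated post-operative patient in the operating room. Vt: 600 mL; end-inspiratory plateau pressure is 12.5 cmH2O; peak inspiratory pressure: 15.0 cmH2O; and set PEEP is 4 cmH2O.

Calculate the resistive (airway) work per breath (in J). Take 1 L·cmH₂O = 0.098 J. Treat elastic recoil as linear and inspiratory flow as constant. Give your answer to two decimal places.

With constant inspiratory flow the resistive pressure is constant at PIP − Pplat = 15.0 − 12.5 = 2.5 cmH2O, so resistive work = 2.5 × 0.600 = 1.5 L·cmH2O.
× 0.098 J/(L·cmH2O) → 0.147 J.

0.15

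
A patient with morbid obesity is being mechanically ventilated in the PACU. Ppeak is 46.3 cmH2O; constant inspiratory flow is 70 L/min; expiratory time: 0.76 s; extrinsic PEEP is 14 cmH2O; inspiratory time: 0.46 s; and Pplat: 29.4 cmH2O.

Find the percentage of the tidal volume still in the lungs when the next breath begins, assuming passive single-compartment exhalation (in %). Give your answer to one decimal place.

Flow: 70 L/min ÷ 60 = 1.1667 L/s.
Vt = flow × Ti = 1.1667 L/s × 0.46 s × 1000 mL/L = 536.68 mL.
R = (PIP − Pplat)/V̇ = (46.3 − 29.4) / 1.1667 = 16.9/1.1667 = 14.485 cmH2O·s/L.
C = Vt/(Pplat − PEEP) = 536.68 / (29.4 − 14) = 536.68/15.4 = 34.849 mL/cmH2O.
τ = R × C = 14.485 × 0.03485 L/cmH2O = 0.5048 s.
Fraction remaining at end-expiration = e^(−Te/τ) = e^(−0.76/0.5048) = 0.2219 → 22.19%.

22.2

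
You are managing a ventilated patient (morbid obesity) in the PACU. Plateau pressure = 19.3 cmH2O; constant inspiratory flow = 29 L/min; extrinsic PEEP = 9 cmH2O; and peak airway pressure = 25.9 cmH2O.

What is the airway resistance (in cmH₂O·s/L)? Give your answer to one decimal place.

Flow: 29 L/min ÷ 60 = 0.4833 L/s.
Raw = (PIP − Pplat) / flow = (25.9 − 19.3) / 0.4833 = 6.6 / 0.4833 = 13.656 cmH2O·s/L.

13.7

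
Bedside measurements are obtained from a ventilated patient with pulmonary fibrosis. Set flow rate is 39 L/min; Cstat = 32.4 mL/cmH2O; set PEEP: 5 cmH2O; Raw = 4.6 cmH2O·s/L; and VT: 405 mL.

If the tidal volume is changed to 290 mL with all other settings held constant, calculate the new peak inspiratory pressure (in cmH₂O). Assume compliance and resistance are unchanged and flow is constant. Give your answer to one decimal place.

16.9

Flow: 39 L/min ÷ 60 = 0.65 L/s.
PIP = Vt/C + R·V̇ + PEEP (constant-flow equation of motion).
Only the elastic term changes: ΔPIP = ΔVt / C = (290 − 405) / 32.4 = -3.549 cmH2O.
Original PIP = 405/32.4 + 4.6×0.65 + 5 = 20.49 cmH2O; new PIP = 20.49 + (-3.549) = 16.941 cmH2O.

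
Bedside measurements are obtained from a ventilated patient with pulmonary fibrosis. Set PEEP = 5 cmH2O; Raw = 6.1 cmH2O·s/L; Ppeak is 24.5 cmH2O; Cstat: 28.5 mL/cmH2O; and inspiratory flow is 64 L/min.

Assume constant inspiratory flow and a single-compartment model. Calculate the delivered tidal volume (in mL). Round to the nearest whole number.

Flow: 64 L/min ÷ 60 = 1.0667 L/s.
Equation of motion (constant flow): PIP = Vt/C + R·V̇ + PEEP.
Vt/C = PIP − R·V̇ − PEEP = 24.5 − 6.507 − 5 = 12.993 cmH2O.
Vt = C × 12.993 = 28.5 × 12.993 = 370.3 mL.

370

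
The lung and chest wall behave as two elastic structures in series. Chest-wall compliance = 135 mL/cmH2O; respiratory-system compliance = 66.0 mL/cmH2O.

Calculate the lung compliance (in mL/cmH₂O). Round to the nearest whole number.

1/CL = 1/Crs − 1/Ccw.
1/CL = 1/66.0 − 1/135 = 0.007744.
CL = 129.13 mL/cmH2O.

129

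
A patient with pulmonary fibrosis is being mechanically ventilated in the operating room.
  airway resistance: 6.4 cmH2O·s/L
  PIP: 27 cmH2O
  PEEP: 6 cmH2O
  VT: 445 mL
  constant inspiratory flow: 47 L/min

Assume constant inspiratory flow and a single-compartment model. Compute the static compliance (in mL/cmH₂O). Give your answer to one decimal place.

27.8

Flow: 47 L/min ÷ 60 = 0.7833 L/s.
Equation of motion (constant flow): PIP = Vt/C + R·V̇ + PEEP.
Vt/C = PIP − R·V̇ − PEEP = 27 − 6.4×0.7833 − 6 = 27 − 5.013 − 6 = 15.987 cmH2O.
C = Vt / 15.987 = 445 / 15.987 = 27.835 mL/cmH2O.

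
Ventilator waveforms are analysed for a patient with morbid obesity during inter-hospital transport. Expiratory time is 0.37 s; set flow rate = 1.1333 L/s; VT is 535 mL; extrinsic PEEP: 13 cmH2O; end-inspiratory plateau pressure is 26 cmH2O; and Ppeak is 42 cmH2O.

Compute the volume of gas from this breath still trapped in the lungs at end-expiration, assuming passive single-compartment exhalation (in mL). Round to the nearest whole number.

R = (PIP − Pplat)/V̇ = (42 − 26) / 1.1333 = 16.0/1.1333 = 14.118 cmH2O·s/L.
C = Vt/(Pplat − PEEP) = 535.0 / (26 − 13) = 535.0/13.0 = 41.154 mL/cmH2O.
τ = R × C = 14.118 × 0.04115 L/cmH2O = 0.581 s.
Fraction remaining = e^(−Te/τ) = e^(−0.37/0.581) = 0.529.
Trapped volume = 535.0 × 0.529 = 283.02 mL.

283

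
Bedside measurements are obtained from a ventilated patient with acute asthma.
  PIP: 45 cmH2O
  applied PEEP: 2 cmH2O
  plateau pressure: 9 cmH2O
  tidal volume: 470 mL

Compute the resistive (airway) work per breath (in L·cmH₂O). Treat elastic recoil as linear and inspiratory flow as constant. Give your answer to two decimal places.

With constant inspiratory flow the resistive pressure is constant at PIP − Pplat = 45 − 9 = 36.0 cmH2O, so resistive work = 36.0 × 0.470 = 16.92 L·cmH2O.

16.92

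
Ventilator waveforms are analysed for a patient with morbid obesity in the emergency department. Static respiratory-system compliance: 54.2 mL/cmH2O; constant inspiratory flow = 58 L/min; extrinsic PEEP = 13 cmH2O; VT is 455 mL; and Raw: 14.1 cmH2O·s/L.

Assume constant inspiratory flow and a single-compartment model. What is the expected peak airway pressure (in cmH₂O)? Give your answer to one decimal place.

35.0

Flow: 58 L/min ÷ 60 = 0.9667 L/s.
Equation of motion (constant flow): PIP = Vt/C + R·V̇ + PEEP.
PIP = 455/54.2 + 14.1×0.9667 + 13 = 8.395 + 13.63 + 13 = 35.025 cmH2O.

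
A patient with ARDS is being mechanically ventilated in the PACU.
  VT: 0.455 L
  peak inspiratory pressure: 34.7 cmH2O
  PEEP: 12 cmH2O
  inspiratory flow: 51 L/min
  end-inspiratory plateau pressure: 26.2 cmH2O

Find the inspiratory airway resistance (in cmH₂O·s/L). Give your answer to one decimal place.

10.0

Flow: 51 L/min ÷ 60 = 0.85 L/s.
Raw = (PIP − Pplat) / flow = (34.7 − 26.2) / 0.85 = 8.5 / 0.85 = 10.0 cmH2O·s/L.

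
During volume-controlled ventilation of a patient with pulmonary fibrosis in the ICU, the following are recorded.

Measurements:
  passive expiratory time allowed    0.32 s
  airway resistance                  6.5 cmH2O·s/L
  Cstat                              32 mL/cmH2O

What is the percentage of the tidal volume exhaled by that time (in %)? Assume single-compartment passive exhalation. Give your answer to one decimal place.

τ = R × C = 6.5 × 32 mL/cmH2O = 6.5 × 0.032 L/cmH2O = 0.208 s.
Passive exhalation: V(t)/V₀ = e^(−t/τ) = e^(−0.32/0.208) = 0.2147.
Fraction exhaled = 1 − 0.2147 = 0.7853 → 78.53%.

78.5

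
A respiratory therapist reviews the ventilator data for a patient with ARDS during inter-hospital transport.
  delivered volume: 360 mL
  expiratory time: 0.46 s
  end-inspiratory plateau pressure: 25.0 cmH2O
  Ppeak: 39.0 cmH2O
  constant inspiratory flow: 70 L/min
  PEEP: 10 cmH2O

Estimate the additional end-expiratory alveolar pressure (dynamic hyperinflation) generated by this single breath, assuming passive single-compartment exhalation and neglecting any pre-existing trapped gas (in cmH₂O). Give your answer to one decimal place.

Flow: 70 L/min ÷ 60 = 1.1667 L/s.
R = (PIP − Pplat)/V̇ = (39.0 − 25.0) / 1.1667 = 14.0/1.1667 = 12.0 cmH2O·s/L.
C = Vt/(Pplat − PEEP) = 360.0 / (25.0 − 10) = 360.0/15.0 = 24.0 mL/cmH2O.
τ = R × C = 12.0 × 0.024 L/cmH2O = 0.288 s.
Fraction remaining = e^(−Te/τ) = e^(−0.46/0.288) = 0.2025; trapped volume = 360.0 × 0.2025 = 72.9 mL.
Additional alveolar pressure from trapping ≈ V_trapped / C = 72.9 / 24.0 = 3.038 cmH2O.

3.0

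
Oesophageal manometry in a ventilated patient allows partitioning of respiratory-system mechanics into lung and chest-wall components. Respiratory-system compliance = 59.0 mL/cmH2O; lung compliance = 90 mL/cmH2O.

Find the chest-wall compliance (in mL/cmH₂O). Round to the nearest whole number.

171

1/Ccw = 1/Crs − 1/CL.
1/Ccw = 1/59.0 − 1/90 = 0.005838.
Ccw = 171.29 mL/cmH2O.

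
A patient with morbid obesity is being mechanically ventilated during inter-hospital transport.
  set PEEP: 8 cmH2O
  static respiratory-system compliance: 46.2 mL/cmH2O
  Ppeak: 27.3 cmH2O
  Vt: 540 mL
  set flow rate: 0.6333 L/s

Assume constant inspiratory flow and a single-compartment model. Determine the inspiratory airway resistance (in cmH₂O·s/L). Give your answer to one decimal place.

12.0

Equation of motion (constant flow): PIP = Vt/C + R·V̇ + PEEP.
R·V̇ = PIP − Vt/C − PEEP = 27.3 − 540/46.2 − 8 = 27.3 − 11.688 − 8 = 7.612 cmH2O.
R = 7.612 / 0.6333 = 12.02 cmH2O·s/L.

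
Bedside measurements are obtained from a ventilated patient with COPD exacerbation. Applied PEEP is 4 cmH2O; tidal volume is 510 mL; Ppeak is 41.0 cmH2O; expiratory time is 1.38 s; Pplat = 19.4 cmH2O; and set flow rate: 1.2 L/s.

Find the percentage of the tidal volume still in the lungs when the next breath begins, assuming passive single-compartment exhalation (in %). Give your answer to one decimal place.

R = (PIP − Pplat)/V̇ = (41.0 − 19.4) / 1.2 = 21.6/1.2 = 18.0 cmH2O·s/L.
C = Vt/(Pplat − PEEP) = 510.0 / (19.4 − 4) = 510.0/15.4 = 33.117 mL/cmH2O.
τ = R × C = 18.0 × 0.03312 L/cmH2O = 0.5962 s.
Fraction remaining at end-expiration = e^(−Te/τ) = e^(−1.38/0.5962) = 0.0988 → 9.88%.

9.9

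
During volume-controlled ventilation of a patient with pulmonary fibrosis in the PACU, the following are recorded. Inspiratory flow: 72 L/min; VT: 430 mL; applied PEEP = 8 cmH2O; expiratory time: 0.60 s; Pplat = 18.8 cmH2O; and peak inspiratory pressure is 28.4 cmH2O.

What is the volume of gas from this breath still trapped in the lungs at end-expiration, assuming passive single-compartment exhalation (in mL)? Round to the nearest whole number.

65

Flow: 72 L/min ÷ 60 = 1.2 L/s.
R = (PIP − Pplat)/V̇ = (28.4 − 18.8) / 1.2 = 9.6/1.2 = 8.0 cmH2O·s/L.
C = Vt/(Pplat − PEEP) = 430.0 / (18.8 − 8) = 430.0/10.8 = 39.815 mL/cmH2O.
τ = R × C = 8.0 × 0.03982 L/cmH2O = 0.3186 s.
Fraction remaining = e^(−Te/τ) = e^(−0.60/0.3186) = 0.1521.
Trapped volume = 430.0 × 0.1521 = 65.403 mL.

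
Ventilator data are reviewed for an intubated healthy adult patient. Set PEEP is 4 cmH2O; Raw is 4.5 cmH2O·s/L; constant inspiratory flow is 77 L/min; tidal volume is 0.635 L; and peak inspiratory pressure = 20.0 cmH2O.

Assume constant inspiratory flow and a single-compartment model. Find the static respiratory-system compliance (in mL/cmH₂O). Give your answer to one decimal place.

62.1

Flow: 77 L/min ÷ 60 = 1.2833 L/s.
Equation of motion (constant flow): PIP = Vt/C + R·V̇ + PEEP.
Vt/C = PIP − R·V̇ − PEEP = 20.0 − 4.5×1.2833 − 4 = 20.0 − 5.775 − 4 = 10.225 cmH2O.
C = Vt / 10.225 = 635 / 10.225 = 62.103 mL/cmH2O.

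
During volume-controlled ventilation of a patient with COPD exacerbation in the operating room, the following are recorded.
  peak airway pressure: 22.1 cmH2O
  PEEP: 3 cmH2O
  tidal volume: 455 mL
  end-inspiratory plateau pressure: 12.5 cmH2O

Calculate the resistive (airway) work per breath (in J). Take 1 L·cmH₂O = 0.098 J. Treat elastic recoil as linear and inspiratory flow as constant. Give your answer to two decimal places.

0.43

With constant inspiratory flow the resistive pressure is constant at PIP − Pplat = 22.1 − 12.5 = 9.6 cmH2O, so resistive work = 9.6 × 0.455 = 4.368 L·cmH2O.
× 0.098 J/(L·cmH2O) → 0.4281 J.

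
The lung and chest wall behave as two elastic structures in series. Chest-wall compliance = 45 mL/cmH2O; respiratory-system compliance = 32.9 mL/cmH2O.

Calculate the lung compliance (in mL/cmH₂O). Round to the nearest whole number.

1/CL = 1/Crs − 1/Ccw.
1/CL = 1/32.9 − 1/45 = 0.008173.
CL = 122.35 mL/cmH2O.

122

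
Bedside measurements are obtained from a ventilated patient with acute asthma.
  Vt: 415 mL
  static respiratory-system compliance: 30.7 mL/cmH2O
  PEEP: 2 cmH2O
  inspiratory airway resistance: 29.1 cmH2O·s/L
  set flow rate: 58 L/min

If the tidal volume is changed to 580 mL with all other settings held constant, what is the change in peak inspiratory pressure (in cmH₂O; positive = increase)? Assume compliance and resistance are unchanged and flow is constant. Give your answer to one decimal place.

PIP = Vt/C + R·V̇ + PEEP (constant-flow equation of motion).
Only the elastic term changes: ΔPIP = ΔVt / C = (580 − 415) / 30.7 = 5.375 cmH2O.

5.4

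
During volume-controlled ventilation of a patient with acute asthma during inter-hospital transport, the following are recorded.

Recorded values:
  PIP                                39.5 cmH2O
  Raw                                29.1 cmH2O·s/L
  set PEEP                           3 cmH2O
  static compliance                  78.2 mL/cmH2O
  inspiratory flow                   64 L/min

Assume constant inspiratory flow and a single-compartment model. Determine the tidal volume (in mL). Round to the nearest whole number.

427

Flow: 64 L/min ÷ 60 = 1.0667 L/s.
Equation of motion (constant flow): PIP = Vt/C + R·V̇ + PEEP.
Vt/C = PIP − R·V̇ − PEEP = 39.5 − 31.041 − 3 = 5.459 cmH2O.
Vt = C × 5.459 = 78.2 × 5.459 = 426.89 mL.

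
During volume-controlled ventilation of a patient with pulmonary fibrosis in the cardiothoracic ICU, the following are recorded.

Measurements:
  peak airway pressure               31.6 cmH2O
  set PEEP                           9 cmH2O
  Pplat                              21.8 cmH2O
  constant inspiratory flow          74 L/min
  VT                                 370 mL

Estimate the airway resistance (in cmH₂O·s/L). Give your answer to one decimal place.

7.9

Flow: 74 L/min ÷ 60 = 1.2333 L/s.
Raw = (PIP − Pplat) / flow = (31.6 − 21.8) / 1.2333 = 9.8 / 1.2333 = 7.946 cmH2O·s/L.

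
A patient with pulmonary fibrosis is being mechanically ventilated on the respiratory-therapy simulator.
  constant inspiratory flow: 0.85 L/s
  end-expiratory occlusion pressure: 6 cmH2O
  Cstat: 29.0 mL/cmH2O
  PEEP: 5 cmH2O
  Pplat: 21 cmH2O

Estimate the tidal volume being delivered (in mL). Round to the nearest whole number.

435

End-expiratory occlusion gives total PEEP = 6 cmH2O (intrinsic PEEP = 6 − 5 = 1). Use total PEEP for the elastic gradient.
Vt = Cstat × (Pplat − PEEPtotal) = 29.0 × (21 − 6) = 29.0 × 15.0 = 435.0 mL.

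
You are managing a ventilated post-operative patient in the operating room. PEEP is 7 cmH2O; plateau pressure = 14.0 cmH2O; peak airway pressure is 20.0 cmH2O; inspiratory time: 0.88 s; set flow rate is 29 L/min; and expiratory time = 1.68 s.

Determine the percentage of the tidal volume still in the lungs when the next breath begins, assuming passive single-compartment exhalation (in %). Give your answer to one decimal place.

Flow: 29 L/min ÷ 60 = 0.4833 L/s.
Vt = flow × Ti = 0.4833 L/s × 0.88 s × 1000 mL/L = 425.3 mL.
R = (PIP − Pplat)/V̇ = (20.0 − 14.0) / 0.4833 = 6.0/0.4833 = 12.415 cmH2O·s/L.
C = Vt/(Pplat − PEEP) = 425.3 / (14.0 − 7) = 425.3/7.0 = 60.757 mL/cmH2O.
τ = R × C = 12.415 × 0.06076 L/cmH2O = 0.7543 s.
Fraction remaining at end-expiration = e^(−Te/τ) = e^(−1.68/0.7543) = 0.1078 → 10.78%.

10.8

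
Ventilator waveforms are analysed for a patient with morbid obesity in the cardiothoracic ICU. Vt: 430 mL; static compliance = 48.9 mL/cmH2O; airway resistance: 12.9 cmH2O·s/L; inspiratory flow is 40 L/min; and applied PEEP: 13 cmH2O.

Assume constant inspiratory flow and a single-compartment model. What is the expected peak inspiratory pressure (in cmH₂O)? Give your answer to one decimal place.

Flow: 40 L/min ÷ 60 = 0.6667 L/s.
Equation of motion (constant flow): PIP = Vt/C + R·V̇ + PEEP.
PIP = 430/48.9 + 12.9×0.6667 + 13 = 8.793 + 8.6 + 13 = 30.393 cmH2O.

30.4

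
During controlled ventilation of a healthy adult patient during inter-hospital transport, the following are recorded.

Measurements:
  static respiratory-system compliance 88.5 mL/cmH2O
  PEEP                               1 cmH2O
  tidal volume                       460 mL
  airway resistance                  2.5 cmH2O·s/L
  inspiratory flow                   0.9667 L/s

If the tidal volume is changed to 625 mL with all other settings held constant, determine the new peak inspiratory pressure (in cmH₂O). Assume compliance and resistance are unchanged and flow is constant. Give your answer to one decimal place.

10.5

PIP = Vt/C + R·V̇ + PEEP (constant-flow equation of motion).
Only the elastic term changes: ΔPIP = ΔVt / C = (625 − 460) / 88.5 = 1.864 cmH2O.
Original PIP = 460/88.5 + 2.5×0.9667 + 1 = 8.614 cmH2O; new PIP = 8.614 + (1.864) = 10.478 cmH2O.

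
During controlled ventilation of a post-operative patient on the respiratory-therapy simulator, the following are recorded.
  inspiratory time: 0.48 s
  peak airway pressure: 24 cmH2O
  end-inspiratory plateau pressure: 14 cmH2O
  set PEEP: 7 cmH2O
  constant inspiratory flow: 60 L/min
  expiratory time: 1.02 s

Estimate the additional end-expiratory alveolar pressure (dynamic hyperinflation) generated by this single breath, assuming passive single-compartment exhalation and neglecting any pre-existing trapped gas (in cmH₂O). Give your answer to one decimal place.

Flow: 60 L/min ÷ 60 = 1 L/s.
Vt = flow × Ti = 1 L/s × 0.48 s × 1000 mL/L = 480.0 mL.
R = (PIP − Pplat)/V̇ = (24 − 14) / 1 = 10.0/1 = 10.0 cmH2O·s/L.
C = Vt/(Pplat − PEEP) = 480.0 / (14 − 7) = 480.0/7.0 = 68.571 mL/cmH2O.
τ = R × C = 10.0 × 0.06857 L/cmH2O = 0.6857 s.
Fraction remaining = e^(−Te/τ) = e^(−1.02/0.6857) = 0.2259; trapped volume = 480.0 × 0.2259 = 108.43 mL.
Additional alveolar pressure from trapping ≈ V_trapped / C = 108.43 / 68.571 = 1.581 cmH2O.

1.6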